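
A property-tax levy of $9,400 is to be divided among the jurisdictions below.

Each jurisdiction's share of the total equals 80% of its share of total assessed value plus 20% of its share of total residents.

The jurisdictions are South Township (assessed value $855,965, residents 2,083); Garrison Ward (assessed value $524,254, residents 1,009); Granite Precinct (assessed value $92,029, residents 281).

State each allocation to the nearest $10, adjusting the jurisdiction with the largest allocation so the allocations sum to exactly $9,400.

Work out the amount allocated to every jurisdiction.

South Township: $5,530 · Garrison Ward: $3,240 · Granite Precinct: $630

Assessed value total 1,472,248; residents total 3,373.
Combined weights (80% assessed value + 20% residents): South Township 0.5886; Garrison Ward 0.3447; Granite Precinct 0.0667.
Raw shares: South Township 5,533.12; Garrison Ward 3,240.19; Granite Precinct 626.69.
After rounding ($10): South Township $5,530; Garrison Ward $3,240; Granite Precinct $630. Sum = $9,400.
Rounded total matches; no reconciliation needed.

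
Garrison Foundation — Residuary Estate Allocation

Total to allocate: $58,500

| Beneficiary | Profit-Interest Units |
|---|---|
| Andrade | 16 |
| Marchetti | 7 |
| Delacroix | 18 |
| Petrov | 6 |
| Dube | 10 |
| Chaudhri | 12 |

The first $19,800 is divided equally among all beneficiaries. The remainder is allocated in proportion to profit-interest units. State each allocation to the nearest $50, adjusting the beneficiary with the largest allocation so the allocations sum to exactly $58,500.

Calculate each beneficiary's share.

$19,800 shared equally gives $3,300 per beneficiary.
Remainder $38,700 by profit-interest units (total 69): Andrade 8,973.91 → $8,950; Marchetti 3,926.09 → $3,950; Delacroix 10,095.65 → $10,100; Petrov 3,365.22 → $3,350; Dube 5,608.70 → $5,600; Chaudhri 6,730.43 → $6,750.
Totals: Andrade $3,300 + $8,950 = $12,250; Marchetti $3,300 + $3,950 = $7,250; Delacroix $3,300 + $10,100 = $13,400; Petrov $3,300 + $3,350 = $6,650; Dube $3,300 + $5,600 = $8,900; Chaudhri $3,300 + $6,750 = $10,050.

Andrade: $12,250; Marchetti: $7,250; Delacroix: $13,400; Petrov: $6,650; Dube: $8,900; Chaudhri: $10,050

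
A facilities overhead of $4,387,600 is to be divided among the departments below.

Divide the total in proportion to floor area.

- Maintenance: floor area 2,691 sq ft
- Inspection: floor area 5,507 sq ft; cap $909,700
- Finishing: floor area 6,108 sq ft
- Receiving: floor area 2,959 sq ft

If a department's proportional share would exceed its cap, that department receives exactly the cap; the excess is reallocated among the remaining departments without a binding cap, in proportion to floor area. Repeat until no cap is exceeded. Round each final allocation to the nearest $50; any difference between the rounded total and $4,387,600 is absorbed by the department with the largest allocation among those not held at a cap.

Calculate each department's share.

Floor area total: 17,265.
Pro-rata shares before constraints: Maintenance 683,870.93; Inspection 1,399,508.44; Finishing 1,552,242.15; Receiving 751,978.48.
Capped: Inspection ($909,700); residual $3,477,900 reallocated over remaining floor area 11,758.
Redistributed shares: Maintenance 795,971.16 → $795,950; Finishing 1,806,685.93 → $1,806,700; Receiving 875,242.91 → $875,250.

Maintenance: $795,950 | Inspection: $909,700 | Finishing: $1,806,700 | Receiving: $875,250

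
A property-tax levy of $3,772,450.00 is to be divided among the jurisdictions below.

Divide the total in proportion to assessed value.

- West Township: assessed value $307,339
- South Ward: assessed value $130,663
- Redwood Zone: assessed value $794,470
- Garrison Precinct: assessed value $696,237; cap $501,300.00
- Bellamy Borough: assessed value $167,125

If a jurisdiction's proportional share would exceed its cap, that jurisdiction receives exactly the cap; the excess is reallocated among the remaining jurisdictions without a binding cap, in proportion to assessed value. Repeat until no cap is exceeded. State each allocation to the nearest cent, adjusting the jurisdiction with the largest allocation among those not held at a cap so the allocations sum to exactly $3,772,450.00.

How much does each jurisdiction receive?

Sum of assessed value: 2,095,834.
Pro-rata shares before constraints: West Township 553,202.6919; South Ward 235,190.2080; Redwood Zone 1,430,026.5916; Garrison Precinct 1,253,209.5913; Bellamy Borough 300,820.9172.
Held at cap: Garrison Precinct ($501,300.00); balance $3,271,150.00 reallocated over remaining assessed value 1,399,597.
Shares after redistribution: West Township 718,315.3221 → $718,315.32; South Ward 305,386.6738 → $305,386.67; Redwood Zone 1,856,842.0342 → $1,856,842.03; Bellamy Borough 390,605.9700 → $390,605.97.
Rounding difference +$0.01 applied to Redwood Zone → $1,856,842.04.

West Township: $718,315.32; South Ward: $305,386.67; Redwood Zone: $1,856,842.04; Garrison Precinct: $501,300.00; Bellamy Borough: $390,605.97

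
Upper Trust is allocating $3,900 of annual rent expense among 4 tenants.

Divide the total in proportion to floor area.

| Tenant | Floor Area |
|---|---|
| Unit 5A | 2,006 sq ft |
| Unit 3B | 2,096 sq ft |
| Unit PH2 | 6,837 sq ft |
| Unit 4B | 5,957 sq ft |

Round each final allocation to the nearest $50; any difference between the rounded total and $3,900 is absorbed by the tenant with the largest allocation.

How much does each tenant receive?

Unit 5A: $450; Unit 3B: $500; Unit PH2: $1,550; Unit 4B: $1,400

Sum of floor area: 16,896.
Pro-rata amounts: Unit 5A 2,006/16,896 × $3,900 = 463.03; Unit 3B 2,096/16,896 × $3,900 = 483.81; Unit PH2 6,837/16,896 × $3,900 = 1,578.14; Unit 4B 5,957/16,896 × $3,900 = 1,375.02.
Rounded to nearest $50: Unit 5A $450; Unit 3B $500; Unit PH2 $1,600; Unit 4B $1,400. Sum = $3,950.
Difference $3,900 − $3,950 = −$50 applied to largest allocation (Unit PH2): Unit PH2 becomes $1,550.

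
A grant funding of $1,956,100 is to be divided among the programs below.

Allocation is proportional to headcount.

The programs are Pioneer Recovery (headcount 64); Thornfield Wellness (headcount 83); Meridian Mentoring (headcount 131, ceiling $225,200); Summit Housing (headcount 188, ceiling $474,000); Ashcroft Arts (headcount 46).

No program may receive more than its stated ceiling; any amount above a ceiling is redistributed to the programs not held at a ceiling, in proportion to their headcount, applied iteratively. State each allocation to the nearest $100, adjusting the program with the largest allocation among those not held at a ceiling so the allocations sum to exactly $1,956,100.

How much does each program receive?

Pioneer Recovery: $416,800 · Thornfield Wellness: $540,500 · Meridian Mentoring: $225,200 · Summit Housing: $474,000 · Ashcroft Arts: $299,600

Headcount total: 512.
Unconstrained shares: Pioneer Recovery 244,512.50; Thornfield Wellness 317,102.15; Meridian Mentoring 500,486.52; Summit Housing 718,255.47; Ashcroft Arts 175,743.36.
Held at cap: Meridian Mentoring ($225,200), Summit Housing ($474,000); residual $1,256,900 reallocated over remaining headcount 193.
Remaining shares: Pioneer Recovery 416,795.85 → $416,800; Thornfield Wellness 540,532.12 → $540,500; Ashcroft Arts 299,572.02 → $299,600.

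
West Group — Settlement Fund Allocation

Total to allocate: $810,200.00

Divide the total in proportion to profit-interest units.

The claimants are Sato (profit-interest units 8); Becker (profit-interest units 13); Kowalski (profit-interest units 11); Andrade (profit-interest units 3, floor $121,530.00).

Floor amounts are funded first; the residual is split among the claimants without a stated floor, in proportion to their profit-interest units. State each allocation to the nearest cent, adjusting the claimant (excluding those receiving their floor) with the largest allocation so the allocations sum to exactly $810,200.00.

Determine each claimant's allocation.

Sato: $172,167.50 | Becker: $279,772.19 | Kowalski: $236,730.31 | Andrade: $121,530.00

Minimums first: Andrade $121,530.00. Balance $688,670.00.
Balance split over remaining profit-interest units 32: Sato 172,167.5000 → $172,167.50; Becker 279,772.1875 → $279,772.19; Kowalski 236,730.3125 → $236,730.31.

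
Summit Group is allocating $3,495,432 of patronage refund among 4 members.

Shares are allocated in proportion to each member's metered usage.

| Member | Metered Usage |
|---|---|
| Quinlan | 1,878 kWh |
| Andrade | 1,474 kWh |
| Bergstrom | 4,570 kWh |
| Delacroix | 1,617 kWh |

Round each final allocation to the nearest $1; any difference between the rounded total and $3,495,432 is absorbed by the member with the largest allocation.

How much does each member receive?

Combined metered usage = 9,539.
Raw shares: Quinlan 1,878/9,539 × $3,495,432 = 688,166.61; Andrade 1,474/9,539 × $3,495,432 = 540,126.51; Bergstrom 4,570/9,539 × $3,495,432 = 1,674,612.04; Delacroix 1,617/9,539 × $3,495,432 = 592,526.84.
After rounding ($1): Quinlan $688,167; Andrade $540,127; Bergstrom $1,674,612; Delacroix $592,527. Sum = $3,495,433.
Difference $3,495,432 − $3,495,433 = −$1 applied to largest allocation (Bergstrom): Bergstrom becomes $1,674,611.

Quinlan: $688,167 · Andrade: $540,127 · Bergstrom: $1,674,611 · Delacroix: $592,527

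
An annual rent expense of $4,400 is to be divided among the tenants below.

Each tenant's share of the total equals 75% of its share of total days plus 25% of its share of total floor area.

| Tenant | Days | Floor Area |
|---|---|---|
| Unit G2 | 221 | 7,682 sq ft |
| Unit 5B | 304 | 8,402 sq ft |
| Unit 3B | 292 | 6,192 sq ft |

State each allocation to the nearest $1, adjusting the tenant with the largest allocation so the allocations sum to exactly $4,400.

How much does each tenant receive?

Unit G2: $1,272 | Unit 5B: $1,643 | Unit 3B: $1,485

Days total 817; floor area total 22,276.
Composite weights (75% days + 25% floor area): Unit G2 0.2891; Unit 5B 0.3734; Unit 3B 0.3375.
Proportional shares: Unit G2 1,272.00; Unit 5B 1,642.80; Unit 3B 1,485.20.
Rounded to nearest $1: Unit G2 $1,272; Unit 5B $1,643; Unit 3B $1,485. Sum = $4,400.
Sum already equals the total — no adjustment.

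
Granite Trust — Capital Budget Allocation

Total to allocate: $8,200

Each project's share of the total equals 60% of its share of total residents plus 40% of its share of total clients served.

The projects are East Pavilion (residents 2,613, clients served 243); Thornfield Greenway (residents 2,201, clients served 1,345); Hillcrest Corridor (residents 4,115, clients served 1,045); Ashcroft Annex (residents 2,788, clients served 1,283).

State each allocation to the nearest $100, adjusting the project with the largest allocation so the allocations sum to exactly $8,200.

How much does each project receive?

Residents total 11,717; clients served total 3,916.
Composite weights (60% residents + 40% clients served): East Pavilion 0.1586; Thornfield Greenway 0.2501; Hillcrest Corridor 0.3175; Ashcroft Annex 0.2738.
Pro-rata amounts: East Pavilion 1,300.74; Thornfield Greenway 2,050.76; Hillcrest Corridor 2,603.18; Ashcroft Annex 2,245.32.
Rounded to nearest $100: East Pavilion $1,300; Thornfield Greenway $2,100; Hillcrest Corridor $2,600; Ashcroft Annex $2,200. Sum = $8,200.
No rounding difference to absorb.

East Pavilion: $1,300 | Thornfield Greenway: $2,100 | Hillcrest Corridor: $2,600 | Ashcroft Annex: $2,200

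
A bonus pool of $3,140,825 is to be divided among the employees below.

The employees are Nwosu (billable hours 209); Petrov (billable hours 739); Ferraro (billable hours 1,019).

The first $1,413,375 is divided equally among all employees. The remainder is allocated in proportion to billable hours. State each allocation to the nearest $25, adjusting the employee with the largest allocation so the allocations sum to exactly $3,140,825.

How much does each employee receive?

First tranche $1,413,375 split equally: $471,125 each.
Remainder $1,727,450 by billable hours (total 1,967): Nwosu 183,547.05 → $183,550; Petrov 649,001.30 → $649,000; Ferraro 894,901.65 → $894,900.
Totals: Nwosu $471,125 + $183,550 = $654,675; Petrov $471,125 + $649,000 = $1,120,125; Ferraro $471,125 + $894,900 = $1,366,025.

Nwosu: $654,675 | Petrov: $1,120,125 | Ferraro: $1,366,025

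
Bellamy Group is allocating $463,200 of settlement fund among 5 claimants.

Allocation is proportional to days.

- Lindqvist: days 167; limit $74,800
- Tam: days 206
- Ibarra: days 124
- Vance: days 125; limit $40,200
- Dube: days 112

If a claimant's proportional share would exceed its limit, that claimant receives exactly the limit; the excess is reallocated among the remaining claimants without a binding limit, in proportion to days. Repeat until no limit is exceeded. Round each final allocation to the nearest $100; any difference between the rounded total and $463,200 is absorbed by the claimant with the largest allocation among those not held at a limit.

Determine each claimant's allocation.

Combined days = 734.
Pro-rata shares before constraints: Lindqvist 105,387.47; Tam 129,998.91; Ibarra 78,251.77; Vance 78,882.83; Dube 70,679.02.
Capped: Lindqvist ($74,800), Vance ($40,200); remaining pool $348,200 reallocated over remaining days 442.
Shares after redistribution: Tam 162,283.26 → $162,300; Ibarra 97,685.07 → $97,700; Dube 88,231.67 → $88,200.

Lindqvist: $74,800; Tam: $162,300; Ibarra: $97,700; Vance: $40,200; Dube: $88,200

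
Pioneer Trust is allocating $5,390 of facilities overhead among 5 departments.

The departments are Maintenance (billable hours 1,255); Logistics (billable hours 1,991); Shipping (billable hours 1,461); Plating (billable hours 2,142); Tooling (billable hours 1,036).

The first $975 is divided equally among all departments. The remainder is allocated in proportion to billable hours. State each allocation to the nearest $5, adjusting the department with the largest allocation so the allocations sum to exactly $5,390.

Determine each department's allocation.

$975 shared equally gives $195 per department.
Remainder $4,415 by billable hours (total 7,885): Maintenance 702.70 → $705; Logistics 1,114.81 → $1,115; Shipping 818.05 → $820; Plating 1,199.36 → $1,200; Tooling 580.08 → $580.
Rounding difference −$5 on remainder applied to Plating.
Totals: Maintenance $195 + $705 = $900; Logistics $195 + $1,115 = $1,310; Shipping $195 + $820 = $1,015; Plating $195 + $1,195 = $1,390; Tooling $195 + $580 = $775.

Maintenance: $900; Logistics: $1,310; Shipping: $1,015; Plating: $1,390; Tooling: $775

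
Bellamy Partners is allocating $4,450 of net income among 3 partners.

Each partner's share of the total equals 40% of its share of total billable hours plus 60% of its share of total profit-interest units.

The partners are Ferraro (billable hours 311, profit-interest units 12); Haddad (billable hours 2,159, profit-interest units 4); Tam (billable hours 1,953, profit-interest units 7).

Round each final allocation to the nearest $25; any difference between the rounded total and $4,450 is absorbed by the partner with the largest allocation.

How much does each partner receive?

Totals — billable hours 4,423, profit-interest units 23.
Combined weights (40% billable hours + 60% profit-interest units): Ferraro 0.3412; Haddad 0.2996; Tam 0.3592.
Unrounded shares: Ferraro 1,518.20; Haddad 1,333.22; Tam 1,598.58.
At nearest $25: Ferraro $1,525; Haddad $1,325; Tam $1,600. Sum = $4,450.
Sum already equals the total — no adjustment.

Ferraro: $1,525 · Haddad: $1,325 · Tam: $1,600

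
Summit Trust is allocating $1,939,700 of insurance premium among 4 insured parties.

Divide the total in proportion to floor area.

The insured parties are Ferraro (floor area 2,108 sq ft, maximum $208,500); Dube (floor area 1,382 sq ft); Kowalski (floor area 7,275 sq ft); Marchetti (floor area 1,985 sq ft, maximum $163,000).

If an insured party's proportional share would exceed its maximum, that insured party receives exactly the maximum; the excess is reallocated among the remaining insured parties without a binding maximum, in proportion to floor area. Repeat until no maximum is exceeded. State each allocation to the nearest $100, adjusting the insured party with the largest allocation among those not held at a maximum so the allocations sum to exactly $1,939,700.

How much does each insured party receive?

Ferraro: $208,500 | Dube: $250,300 | Kowalski: $1,317,900 | Marchetti: $163,000

Sum of floor area: 12,750.
Pro-rata shares before constraints: Ferraro 320,697.07; Dube 210,248.27; Kowalski 1,106,770.00; Marchetti 301,984.67.
Cap binds for Ferraro ($208,500), Marchetti ($163,000); residual $1,568,200 reallocated over remaining floor area 8,657.
Remaining shares: Dube 250,346.82 → $250,300; Kowalski 1,317,853.18 → $1,317,900.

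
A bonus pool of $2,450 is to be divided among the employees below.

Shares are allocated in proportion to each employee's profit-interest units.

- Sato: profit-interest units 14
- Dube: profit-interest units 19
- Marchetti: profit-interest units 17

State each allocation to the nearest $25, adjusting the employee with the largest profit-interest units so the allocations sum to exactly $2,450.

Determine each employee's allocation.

Combined profit-interest units = 14 + 19 + 17 = 50.
Proportional shares: Sato 686.00; Dube 931.00; Marchetti 833.00.
After rounding ($25): Sato $675; Dube $925; Marchetti $825. Sum = $2,425.
Difference $2,450 − $2,425 = +$25 applied to largest profit-interest units (Dube): Dube becomes $950.

Sato: $675; Dube: $950; Marchetti: $825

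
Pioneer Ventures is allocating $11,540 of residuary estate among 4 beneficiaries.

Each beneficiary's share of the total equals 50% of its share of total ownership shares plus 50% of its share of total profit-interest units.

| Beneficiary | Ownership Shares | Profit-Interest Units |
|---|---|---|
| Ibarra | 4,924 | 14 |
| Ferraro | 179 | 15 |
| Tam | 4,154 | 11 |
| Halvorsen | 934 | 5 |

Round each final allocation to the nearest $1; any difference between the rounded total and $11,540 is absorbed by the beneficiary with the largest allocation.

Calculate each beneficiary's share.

Ibarra: $4,583; Ferraro: $2,025; Tam: $3,762; Halvorsen: $1,170

Ownership shares total 10,191; profit-interest units total 45.
Composite weights (50% ownership shares + 50% profit-interest units): Ibarra 0.3971; Ferraro 0.1754; Tam 0.3260; Halvorsen 0.1014.
Unrounded shares: Ibarra 4,583.01; Ferraro 2,024.68; Tam 3,762.38; Halvorsen 1,169.93.
Rounded to nearest $1: Ibarra $4,583; Ferraro $2,025; Tam $3,762; Halvorsen $1,170. Sum = $11,540.
Sum already equals the total — no adjustment.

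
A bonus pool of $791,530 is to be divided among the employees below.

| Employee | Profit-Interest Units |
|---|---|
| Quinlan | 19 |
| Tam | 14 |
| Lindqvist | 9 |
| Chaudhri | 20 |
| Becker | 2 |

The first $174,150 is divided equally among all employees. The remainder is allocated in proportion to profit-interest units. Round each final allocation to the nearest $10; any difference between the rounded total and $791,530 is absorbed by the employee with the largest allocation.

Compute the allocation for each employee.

Equal tier: $174,150 ÷ 5 = $34,830 apiece.
Remainder $617,380 by profit-interest units (total 64): Quinlan 183,284.69 → $183,280; Tam 135,051.88 → $135,050; Lindqvist 86,819.06 → $86,820; Chaudhri 192,931.25 → $192,930; Becker 19,293.12 → $19,290.
Rounding difference +$10 on remainder applied to Chaudhri.
Totals: Quinlan $34,830 + $183,280 = $218,110; Tam $34,830 + $135,050 = $169,880; Lindqvist $34,830 + $86,820 = $121,650; Chaudhri $34,830 + $192,940 = $227,770; Becker $34,830 + $19,290 = $54,120.

Quinlan: $218,110 · Tam: $169,880 · Lindqvist: $121,650 · Chaudhri: $227,770 · Becker: $54,120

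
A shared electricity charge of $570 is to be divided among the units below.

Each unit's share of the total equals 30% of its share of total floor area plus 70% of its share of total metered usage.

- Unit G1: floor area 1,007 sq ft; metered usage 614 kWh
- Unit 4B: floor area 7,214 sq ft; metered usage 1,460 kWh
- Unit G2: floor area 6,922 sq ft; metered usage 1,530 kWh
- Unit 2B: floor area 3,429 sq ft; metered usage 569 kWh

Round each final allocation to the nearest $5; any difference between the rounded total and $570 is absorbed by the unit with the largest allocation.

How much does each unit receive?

Totals — floor area 18,572, metered usage 4,173.
Combined weights (30% floor area + 70% metered usage): Unit G1 0.1193; Unit 4B 0.3614; Unit G2 0.3685; Unit 2B 0.1508.
Pro-rata amounts: Unit G1 67.98; Unit 4B 206.02; Unit G2 210.02; Unit 2B 85.98.
Rounded to nearest $5: Unit G1 $70; Unit 4B $205; Unit G2 $210; Unit 2B $85. Sum = $570.
Rounded total matches; no reconciliation needed.

Unit G1: $70; Unit 4B: $205; Unit G2: $210; Unit 2B: $85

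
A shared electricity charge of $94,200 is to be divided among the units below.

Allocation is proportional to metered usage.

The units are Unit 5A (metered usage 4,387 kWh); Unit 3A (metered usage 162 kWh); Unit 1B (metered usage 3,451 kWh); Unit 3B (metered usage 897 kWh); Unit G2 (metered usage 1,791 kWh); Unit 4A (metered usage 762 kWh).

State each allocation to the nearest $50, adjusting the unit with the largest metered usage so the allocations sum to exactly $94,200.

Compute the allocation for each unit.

Unit 5A: $36,050; Unit 3A: $1,350; Unit 1B: $28,400; Unit 3B: $7,400; Unit G2: $14,750; Unit 4A: $6,250

Combined metered usage = 11,450.
Proportional shares: Unit 5A 4,387/11,450 × $94,200 = 36,092.17; Unit 3A 162/11,450 × $94,200 = 1,332.79; Unit 1B 3,451/11,450 × $94,200 = 28,391.63; Unit 3B 897/11,450 × $94,200 = 7,379.69; Unit G2 1,791/11,450 × $94,200 = 14,734.69; Unit 4A 762/11,450 × $94,200 = 6,269.03.
At nearest $50: Unit 5A $36,100; Unit 3A $1,350; Unit 1B $28,400; Unit 3B $7,400; Unit G2 $14,750; Unit 4A $6,250. Sum = $94,250.
Difference $94,200 − $94,250 = −$50 applied to largest metered usage (Unit 5A): Unit 5A becomes $36,050.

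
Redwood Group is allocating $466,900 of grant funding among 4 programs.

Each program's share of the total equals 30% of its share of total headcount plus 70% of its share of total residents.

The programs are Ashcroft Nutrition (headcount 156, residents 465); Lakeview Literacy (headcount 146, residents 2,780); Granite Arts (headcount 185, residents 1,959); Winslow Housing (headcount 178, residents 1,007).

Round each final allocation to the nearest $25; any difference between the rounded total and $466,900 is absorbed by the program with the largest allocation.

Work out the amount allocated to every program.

Totals — headcount 665, residents 6,211.
Composite weights (30% headcount + 70% residents): Ashcroft Nutrition 0.1228; Lakeview Literacy 0.3792; Granite Arts 0.3042; Winslow Housing 0.1938.
Unrounded shares: Ashcroft Nutrition 57,327.36; Lakeview Literacy 177,039.02; Granite Arts 142,051.69; Winslow Housing 90,481.93.
After rounding ($25): Ashcroft Nutrition $57,325; Lakeview Literacy $177,050; Granite Arts $142,050; Winslow Housing $90,475. Sum = $466,900.
Sum already equals the total — no adjustment.

Ashcroft Nutrition: $57,325; Lakeview Literacy: $177,050; Granite Arts: $142,050; Winslow Housing: $90,475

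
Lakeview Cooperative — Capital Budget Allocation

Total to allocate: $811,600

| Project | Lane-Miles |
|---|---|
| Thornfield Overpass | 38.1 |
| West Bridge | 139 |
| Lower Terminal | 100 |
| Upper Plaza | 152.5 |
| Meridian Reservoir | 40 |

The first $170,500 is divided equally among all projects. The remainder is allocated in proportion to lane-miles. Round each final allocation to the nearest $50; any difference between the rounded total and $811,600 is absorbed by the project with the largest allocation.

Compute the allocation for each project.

Thornfield Overpass: $86,100; West Bridge: $223,850; Lower Terminal: $170,600; Upper Plaza: $242,350; Meridian Reservoir: $88,700

Equal tier: $170,500 ÷ 5 = $34,100 apiece.
Remainder $641,100 by lane-miles (total 469.6): Thornfield Overpass 52,014.29 → $52,000; West Bridge 189,763.42 → $189,750; Lower Terminal 136,520.44 → $136,500; Upper Plaza 208,193.68 → $208,200; Meridian Reservoir 54,608.18 → $54,600.
Rounding difference +$50 on remainder applied to Upper Plaza.
Totals: Thornfield Overpass $34,100 + $52,000 = $86,100; West Bridge $34,100 + $189,750 = $223,850; Lower Terminal $34,100 + $136,500 = $170,600; Upper Plaza $34,100 + $208,250 = $242,350; Meridian Reservoir $34,100 + $54,600 = $88,700.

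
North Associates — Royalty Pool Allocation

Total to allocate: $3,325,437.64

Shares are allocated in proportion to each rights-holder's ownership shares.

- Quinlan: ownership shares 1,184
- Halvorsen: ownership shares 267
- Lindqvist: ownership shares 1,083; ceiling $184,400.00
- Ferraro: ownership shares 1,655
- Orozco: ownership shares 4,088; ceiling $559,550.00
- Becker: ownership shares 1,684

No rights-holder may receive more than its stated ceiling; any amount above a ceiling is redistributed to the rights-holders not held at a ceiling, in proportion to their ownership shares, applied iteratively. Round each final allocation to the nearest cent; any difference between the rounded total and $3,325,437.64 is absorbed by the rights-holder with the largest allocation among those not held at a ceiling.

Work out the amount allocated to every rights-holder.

Quinlan: $638,096.32 · Halvorsen: $143,895.03 · Lindqvist: $184,400.00 · Ferraro: $891,933.62 · Orozco: $559,550.00 · Becker: $907,562.67

Total ownership shares = 9,961.
Pro-rata shares before constraints: Quinlan 395,273.3828; Halvorsen 89,136.8186; Lindqvist 361,554.9608; Ferraro 552,514.7369; Orozco 1,364,761.4770; Becker 562,196.2640.
Capped: Lindqvist ($184,400.00), Orozco ($559,550.00); remaining pool $2,581,487.64 reallocated over remaining ownership shares 4,790.
Redistributed shares: Quinlan 638,096.3185 → $638,096.32; Halvorsen 143,895.0313 → $143,895.03; Ferraro 891,933.6209 → $891,933.62; Becker 907,562.6693 → $907,562.67.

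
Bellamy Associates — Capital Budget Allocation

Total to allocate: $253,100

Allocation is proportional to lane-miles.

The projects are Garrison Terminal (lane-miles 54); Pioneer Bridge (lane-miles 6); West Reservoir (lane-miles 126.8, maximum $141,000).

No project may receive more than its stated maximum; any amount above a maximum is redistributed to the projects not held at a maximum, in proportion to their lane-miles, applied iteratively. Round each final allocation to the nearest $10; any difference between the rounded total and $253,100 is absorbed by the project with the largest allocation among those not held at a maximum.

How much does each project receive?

Garrison Terminal: $100,890 · Pioneer Bridge: $11,210 · West Reservoir: $141,000

Lane-miles total: 186.8.
Proportional shares (ignoring caps): Garrison Terminal 73,165.95; Pioneer Bridge 8,129.55; West Reservoir 171,804.50.
Held at cap: West Reservoir ($141,000); balance $112,100 reallocated over remaining lane-miles 60.
Redistributed shares: Garrison Terminal 100,890.00 → $100,890; Pioneer Bridge 11,210.00 → $11,210.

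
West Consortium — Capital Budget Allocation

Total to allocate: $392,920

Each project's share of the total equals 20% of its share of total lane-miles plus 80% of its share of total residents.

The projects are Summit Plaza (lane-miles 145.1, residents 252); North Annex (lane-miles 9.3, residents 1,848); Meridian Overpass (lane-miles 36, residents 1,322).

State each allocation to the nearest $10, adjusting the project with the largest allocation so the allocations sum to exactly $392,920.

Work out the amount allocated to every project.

Lane-miles total 190.4; residents total 3,422.
Composite weights (20% lane-miles + 80% residents): Summit Plaza 0.2113; North Annex 0.4418; Meridian Overpass 0.3469.
Proportional shares: Summit Plaza 83,035.34; North Annex 173,590.86; Meridian Overpass 136,293.79.
Rounded to nearest $10: Summit Plaza $83,040; North Annex $173,590; Meridian Overpass $136,290. Sum = $392,920.
No rounding difference to absorb.

Summit Plaza: $83,040; North Annex: $173,590; Meridian Overpass: $136,290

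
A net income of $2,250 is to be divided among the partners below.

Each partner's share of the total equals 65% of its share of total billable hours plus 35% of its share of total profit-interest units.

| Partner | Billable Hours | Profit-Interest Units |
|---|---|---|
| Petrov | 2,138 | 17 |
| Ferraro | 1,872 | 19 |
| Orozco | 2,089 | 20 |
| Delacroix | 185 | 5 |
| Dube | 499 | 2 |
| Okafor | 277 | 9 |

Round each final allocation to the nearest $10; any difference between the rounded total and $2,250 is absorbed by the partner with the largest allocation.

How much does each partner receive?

Petrov: $630 | Ferraro: $600 | Orozco: $640 | Delacroix: $90 | Dube: $130 | Okafor: $160

Totals — billable hours 7,060, profit-interest units 72.
Composite weights (65% billable hours + 35% profit-interest units): Petrov 0.2795; Ferraro 0.2647; Orozco 0.2896; Delacroix 0.0413; Dube 0.0557; Okafor 0.0693.
Unrounded shares: Petrov 628.83; Ferraro 595.60; Orozco 651.49; Delacroix 93.01; Dube 125.24; Okafor 155.82.
At nearest $10: Petrov $630; Ferraro $600; Orozco $650; Delacroix $90; Dube $130; Okafor $160. Sum = $2,260.
Difference $2,250 − $2,260 = −$10 applied to largest allocation (Orozco): Orozco becomes $640.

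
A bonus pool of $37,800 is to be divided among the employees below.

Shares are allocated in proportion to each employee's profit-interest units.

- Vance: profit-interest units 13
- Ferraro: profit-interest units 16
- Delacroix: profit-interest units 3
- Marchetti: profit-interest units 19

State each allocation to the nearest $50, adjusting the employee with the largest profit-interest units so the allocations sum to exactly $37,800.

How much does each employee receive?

Profit-interest units total: 13 + 16 + 3 + 19 = 51.
Proportional shares: Vance 9,635.29; Ferraro 11,858.82; Delacroix 2,223.53; Marchetti 14,082.35.
At nearest $50: Vance $9,650; Ferraro $11,850; Delacroix $2,200; Marchetti $14,100. Sum = $37,800.
No rounding difference to absorb.

Vance: $9,650 | Ferraro: $11,850 | Delacroix: $2,200 | Marchetti: $14,100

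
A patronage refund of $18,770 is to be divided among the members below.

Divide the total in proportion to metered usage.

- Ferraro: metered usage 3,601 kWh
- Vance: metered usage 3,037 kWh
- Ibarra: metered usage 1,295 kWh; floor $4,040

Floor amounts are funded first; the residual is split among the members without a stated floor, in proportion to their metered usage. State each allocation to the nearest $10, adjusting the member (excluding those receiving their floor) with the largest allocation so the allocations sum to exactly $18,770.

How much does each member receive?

Fund the minimums — Ibarra $4,040. Balance $14,730.
Balance split over remaining metered usage 6,638: Ferraro 7,990.77 → $7,990; Vance 6,739.23 → $6,740.

Ferraro: $7,990 · Vance: $6,740 · Ibarra: $4,040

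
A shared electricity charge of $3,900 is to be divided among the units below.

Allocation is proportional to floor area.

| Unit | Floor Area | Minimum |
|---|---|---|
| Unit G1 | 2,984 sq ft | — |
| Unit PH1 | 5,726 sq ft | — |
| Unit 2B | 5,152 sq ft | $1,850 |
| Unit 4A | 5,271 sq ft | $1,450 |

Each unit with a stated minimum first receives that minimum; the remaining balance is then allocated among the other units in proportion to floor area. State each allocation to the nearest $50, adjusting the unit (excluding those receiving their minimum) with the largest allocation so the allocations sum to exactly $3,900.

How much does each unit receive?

Fund the minimums — Unit 2B $1,850; Unit 4A $1,450. Residual $600.
Residual split over remaining floor area 8,710: Unit G1 205.56 → $200; Unit PH1 394.44 → $400.

Unit G1: $200; Unit PH1: $400; Unit 2B: $1,850; Unit 4A: $1,450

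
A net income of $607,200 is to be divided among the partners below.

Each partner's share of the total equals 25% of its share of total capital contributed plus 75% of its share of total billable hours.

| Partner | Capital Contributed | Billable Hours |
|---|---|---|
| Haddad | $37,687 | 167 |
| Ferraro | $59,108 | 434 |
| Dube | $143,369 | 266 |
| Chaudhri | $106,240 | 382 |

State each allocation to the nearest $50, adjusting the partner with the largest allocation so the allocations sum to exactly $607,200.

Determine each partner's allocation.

Haddad: $77,400 · Ferraro: $184,150 · Dube: $159,800 · Chaudhri: $185,850

Totals — capital contributed 346,404, billable hours 1,249.
Blended shares (25% capital contributed + 75% billable hours): Haddad 0.1275; Ferraro 0.3033; Dube 0.2632; Chaudhri 0.3061.
Pro-rata amounts: Haddad 77,405.22; Ferraro 184,143.58; Dube 159,813.39; Chaudhri 185,837.80.
After rounding ($50): Haddad $77,400; Ferraro $184,150; Dube $159,800; Chaudhri $185,850. Sum = $607,200.
No rounding difference to absorb.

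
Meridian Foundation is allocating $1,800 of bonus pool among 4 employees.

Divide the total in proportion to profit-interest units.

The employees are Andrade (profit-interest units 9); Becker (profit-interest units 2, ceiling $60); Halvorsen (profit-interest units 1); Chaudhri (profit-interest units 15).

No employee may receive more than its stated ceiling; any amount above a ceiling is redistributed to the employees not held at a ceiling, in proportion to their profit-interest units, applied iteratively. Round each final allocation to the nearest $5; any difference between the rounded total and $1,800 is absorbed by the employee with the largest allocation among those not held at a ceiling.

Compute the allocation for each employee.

Sum of profit-interest units: 27.
Pro-rata shares before constraints: Andrade 600.00; Becker 133.33; Halvorsen 66.67; Chaudhri 1,000.00.
Capped: Becker ($60); balance $1,740 reallocated over remaining profit-interest units 25.
Shares after redistribution: Andrade 626.40 → $625; Halvorsen 69.60 → $70; Chaudhri 1,044.00 → $1,045.

Andrade: $625 · Becker: $60 · Halvorsen: $70 · Chaudhri: $1,045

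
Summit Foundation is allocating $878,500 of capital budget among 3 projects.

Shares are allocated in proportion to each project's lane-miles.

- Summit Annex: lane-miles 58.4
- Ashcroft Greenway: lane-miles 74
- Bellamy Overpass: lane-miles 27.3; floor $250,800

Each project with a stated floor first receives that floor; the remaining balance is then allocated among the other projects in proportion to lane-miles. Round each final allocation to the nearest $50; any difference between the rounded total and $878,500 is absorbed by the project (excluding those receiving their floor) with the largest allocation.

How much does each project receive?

Summit Annex: $276,850 · Ashcroft Greenway: $350,850 · Bellamy Overpass: $250,800

Fund the minimums — Bellamy Overpass $250,800. Balance $627,700.
Balance split over remaining lane-miles 132.4: Summit Annex 276,870.69 → $276,850; Ashcroft Greenway 350,829.31 → $350,850.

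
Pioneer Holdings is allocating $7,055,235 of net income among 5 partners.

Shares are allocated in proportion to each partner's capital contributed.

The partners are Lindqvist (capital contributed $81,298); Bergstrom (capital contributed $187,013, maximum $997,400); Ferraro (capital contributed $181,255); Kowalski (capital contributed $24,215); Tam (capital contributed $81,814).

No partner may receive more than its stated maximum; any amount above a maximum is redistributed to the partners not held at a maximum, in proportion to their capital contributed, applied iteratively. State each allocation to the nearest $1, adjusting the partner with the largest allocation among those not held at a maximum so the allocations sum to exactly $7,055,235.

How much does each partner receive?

Lindqvist: $1,336,175 | Bergstrom: $997,400 | Ferraro: $2,979,019 | Kowalski: $397,986 | Tam: $1,344,655

Combined capital contributed = 555,595.
Proportional shares (ignoring caps): Lindqvist 1,032,364.39; Bergstrom 2,374,788.58; Ferraro 2,301,670.497; Kowalski 307,494.70; Tam 1,038,916.83.
Capped: Bergstrom ($997,400); remaining pool $6,057,835 reallocated over remaining capital contributed 368,582.
Remaining shares: Lindqvist 1,336,174.501 → $1,336,175; Ferraro 2,979,019.28 → $2,979,019; Kowalski 397,986.00 → $397,986; Tam 1,344,655.23 → $1,344,655.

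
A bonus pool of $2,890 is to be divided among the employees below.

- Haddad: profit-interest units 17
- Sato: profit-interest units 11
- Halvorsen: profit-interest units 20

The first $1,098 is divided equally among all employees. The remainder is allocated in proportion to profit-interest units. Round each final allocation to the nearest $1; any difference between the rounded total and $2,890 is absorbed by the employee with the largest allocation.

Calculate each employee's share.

$1,098 shared equally gives $366 per employee.
Remainder $1,792 by profit-interest units (total 48): Haddad 634.67 → $635; Sato 410.67 → $411; Halvorsen 746.67 → $747.
Rounding difference −$1 on remainder applied to Halvorsen.
Totals: Haddad $366 + $635 = $1,001; Sato $366 + $411 = $777; Halvorsen $366 + $746 = $1,112.

Haddad: $1,001 · Sato: $777 · Halvorsen: $1,112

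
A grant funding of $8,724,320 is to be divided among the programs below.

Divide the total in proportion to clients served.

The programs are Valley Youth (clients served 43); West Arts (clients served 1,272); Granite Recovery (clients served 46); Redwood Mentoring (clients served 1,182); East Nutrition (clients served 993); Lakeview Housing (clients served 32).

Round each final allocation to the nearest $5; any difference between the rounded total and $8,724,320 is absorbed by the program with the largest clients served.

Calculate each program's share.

Valley Youth: $105,140 | West Arts: $3,110,245 | Granite Recovery: $112,475 | Redwood Mentoring: $2,890,175 | East Nutrition: $2,428,040 | Lakeview Housing: $78,245

Clients served total: 43 + 1,272 + 46 + 1,182 + 993 + 32 = 3,568.
Proportional shares: Valley Youth 105,141.75; West Arts 3,110,239.64; Granite Recovery 112,477.22; Redwood Mentoring 2,890,175.52; East Nutrition 2,428,040.85; Lakeview Housing 78,245.02.
Rounded to nearest $5: Valley Youth $105,140; West Arts $3,110,240; Granite Recovery $112,475; Redwood Mentoring $2,890,175; East Nutrition $2,428,040; Lakeview Housing $78,245. Sum = $8,724,315.
Difference $8,724,320 − $8,724,315 = +$5 applied to largest clients served (West Arts): West Arts becomes $3,110,245.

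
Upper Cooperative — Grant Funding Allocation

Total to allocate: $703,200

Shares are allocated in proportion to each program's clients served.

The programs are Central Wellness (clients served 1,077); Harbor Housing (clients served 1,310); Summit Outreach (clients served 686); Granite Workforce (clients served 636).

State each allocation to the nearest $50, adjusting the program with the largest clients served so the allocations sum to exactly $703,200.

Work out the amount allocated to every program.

Central Wellness: $204,200; Harbor Housing: $248,350; Summit Outreach: $130,050; Granite Workforce: $120,600

Clients served total: 1,077 + 1,310 + 686 + 636 = 3,709.
Unrounded shares: Central Wellness 204,191.53; Harbor Housing 248,366.68; Summit Outreach 130,060.72; Granite Workforce 120,581.07.
Rounded to nearest $50: Central Wellness $204,200; Harbor Housing $248,350; Summit Outreach $130,050; Granite Workforce $120,600. Sum = $703,200.
No rounding difference to absorb.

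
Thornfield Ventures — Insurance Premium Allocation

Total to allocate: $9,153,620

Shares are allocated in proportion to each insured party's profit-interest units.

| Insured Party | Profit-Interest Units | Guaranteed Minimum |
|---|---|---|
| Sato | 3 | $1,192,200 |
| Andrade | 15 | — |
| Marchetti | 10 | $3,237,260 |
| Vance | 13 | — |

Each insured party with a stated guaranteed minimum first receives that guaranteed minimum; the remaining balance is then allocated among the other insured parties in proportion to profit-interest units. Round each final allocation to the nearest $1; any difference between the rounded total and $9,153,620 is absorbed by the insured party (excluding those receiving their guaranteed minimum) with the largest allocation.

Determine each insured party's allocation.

Sato: $1,192,200 | Andrade: $2,530,800 | Marchetti: $3,237,260 | Vance: $2,193,360

Minimums first: Sato $1,192,200; Marchetti $3,237,260. Remaining pool $4,724,160.
Remaining pool split over remaining profit-interest units 28: Andrade 2,530,800.00 → $2,530,800; Vance 2,193,360.00 → $2,193,360.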